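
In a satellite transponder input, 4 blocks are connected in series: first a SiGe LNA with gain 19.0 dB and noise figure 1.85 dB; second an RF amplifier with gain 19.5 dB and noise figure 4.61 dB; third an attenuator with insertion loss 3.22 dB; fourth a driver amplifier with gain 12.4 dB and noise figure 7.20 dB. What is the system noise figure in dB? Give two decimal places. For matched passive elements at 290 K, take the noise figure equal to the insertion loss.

1.92 dB

Convert to linear (a loss of L dB is a gain of −L dB): F_i = 10^(NF_i/10), G_i = 10^(G_i,dB/10)
  Stage 1: F_1 = 10^(1.85/10) = 1.531, G_1 = 10^(19.0/10) = 79.43
  Stage 2: F_2 = 10^(4.61/10) = 2.891, G_2 = 10^(19.5/10) = 89.13
  Stage 3: F_3 = 10^(3.22/10) = 2.099, G_3 = 10^(−3.22/10) = 0.4764
  Stage 4: F_4 = 10^(7.20/10) = 5.248, G_4 = 10^(12.4/10) = 17.38
Friis cascade:
  F = 1.531 + (2.891 − 1)/79.43 + (2.099 − 1)/7079 + (5.248 − 1)/3373 = 1.556
NF = 10 log₁₀(1.556) = 1.92 dB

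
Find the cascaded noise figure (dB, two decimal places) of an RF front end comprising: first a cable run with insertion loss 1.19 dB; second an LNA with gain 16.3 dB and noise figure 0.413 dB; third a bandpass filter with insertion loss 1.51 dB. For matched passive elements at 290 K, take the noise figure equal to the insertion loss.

Convert to linear (a loss of L dB is a gain of −L dB): F_i = 10^(NF_i/10), G_i = 10^(G_i,dB/10)
  Stage 1: F_1 = 10^(1.19/10) = 1.315, G_1 = 10^(−1.19/10) = 0.7603
  Stage 2: F_2 = 10^(0.413/10) = 1.100, G_2 = 10^(16.3/10) = 42.66
  Stage 3: F_3 = 10^(1.51/10) = 1.416, G_3 = 10^(−1.51/10) = 0.7063
Friis cascade:
  F = 1.315 + (1.100 − 1)/0.7603 + (1.416 − 1)/32.43 = 1.459
NF = 10 log₁₀(1.459) = 1.64 dB

1.64 dB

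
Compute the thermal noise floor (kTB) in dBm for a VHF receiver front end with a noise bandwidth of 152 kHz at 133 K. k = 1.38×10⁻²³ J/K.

−125.5 dBm

P_n = kTB = 1.38×10⁻²³ × 133 × 1.52×10⁵ = 2.79×10⁻¹⁶ W
In dBm: 10 log₁₀(2.79×10⁻¹⁶ / 10⁻³) = −125.5 dBm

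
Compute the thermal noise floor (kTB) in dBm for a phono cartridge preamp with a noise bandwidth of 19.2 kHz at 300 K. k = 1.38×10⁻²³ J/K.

P_n = kTB = 1.38×10⁻²³ × 300 × 1.92×10⁴ = 7.95×10⁻¹⁷ W
In dBm: 10 log₁₀(7.95×10⁻¹⁷ / 10⁻³) = −131.0 dBm

−131.0 dBm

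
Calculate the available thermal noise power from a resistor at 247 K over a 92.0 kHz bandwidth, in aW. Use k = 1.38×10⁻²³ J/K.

P_n = kTB = 1.38×10⁻²³ × 247 × 9.20×10⁴ = 3.14×10⁻¹⁶ W = 314 aW

314 aW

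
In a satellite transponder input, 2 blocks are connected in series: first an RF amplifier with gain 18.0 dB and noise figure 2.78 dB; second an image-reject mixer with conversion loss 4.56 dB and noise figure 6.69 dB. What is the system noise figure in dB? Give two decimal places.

2.91 dB

Convert to linear (a loss of L dB is a gain of −L dB): F_i = 10^(NF_i/10), G_i = 10^(G_i,dB/10)
  Stage 1: F_1 = 10^(2.78/10) = 1.897, G_1 = 10^(18.0/10) = 63.10
  Stage 2: F_2 = 10^(6.69/10) = 4.667, G_2 = 10^(−4.56/10) = 0.3499
Friis cascade:
  F = 1.897 + (4.667 − 1)/63.10 = 1.955
NF = 10 log₁₀(1.955) = 2.91 dB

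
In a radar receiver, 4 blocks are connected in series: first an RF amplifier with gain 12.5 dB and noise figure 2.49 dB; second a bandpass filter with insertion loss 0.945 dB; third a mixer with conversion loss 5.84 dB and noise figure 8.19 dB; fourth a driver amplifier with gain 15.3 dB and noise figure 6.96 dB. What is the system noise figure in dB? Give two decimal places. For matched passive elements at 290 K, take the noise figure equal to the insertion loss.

5.11 dB

Convert to linear (a loss of L dB is a gain of −L dB): F_i = 10^(NF_i/10), G_i = 10^(G_i,dB/10)
  Stage 1: F_1 = 10^(2.49/10) = 1.774, G_1 = 10^(12.5/10) = 17.78
  Stage 2: F_2 = 10^(0.945/10) = 1.243, G_2 = 10^(−0.945/10) = 0.8045
  Stage 3: F_3 = 10^(8.19/10) = 6.592, G_3 = 10^(−5.84/10) = 0.2606
  Stage 4: F_4 = 10^(6.96/10) = 4.966, G_4 = 10^(15.3/10) = 33.88
Friis cascade:
  F = 1.774 + (1.243 − 1)/17.78 + (6.592 − 1)/14.31 + (4.966 − 1)/3.728 = 3.243
NF = 10 log₁₀(3.243) = 5.11 dB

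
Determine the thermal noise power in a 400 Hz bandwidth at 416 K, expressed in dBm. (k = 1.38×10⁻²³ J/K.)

P_n = kTB = 1.38×10⁻²³ × 416 × 4.00×10² = 2.30×10⁻¹⁸ W
In dBm: 10 log₁₀(2.30×10⁻¹⁸ / 10⁻³) = −146.4 dBm

−146.4 dBm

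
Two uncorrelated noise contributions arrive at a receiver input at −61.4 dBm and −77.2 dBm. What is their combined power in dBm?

Convert to linear, add, convert back:
P₁ = 7.24×10⁻¹⁰ W, P₂ = 1.91×10⁻¹¹ W
P_tot = 7.43×10⁻¹⁰ W → 10 log₁₀(P_tot / 10⁻³) = −61.3 dBm

−61.3 dBm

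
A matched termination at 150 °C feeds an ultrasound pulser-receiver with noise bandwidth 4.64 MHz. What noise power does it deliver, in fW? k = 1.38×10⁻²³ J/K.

T = 150 °C + 273.15 = 423.15 K
P_n = kTB = 1.38×10⁻²³ × 423.15 × 4.64×10⁶ = 2.71×10⁻¹⁴ W = 27.1 fW

27.1 fW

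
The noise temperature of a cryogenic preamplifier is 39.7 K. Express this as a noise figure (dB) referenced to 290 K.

0.557 dB

F = 1 + T_e/T₀ = 1 + 39.7/290 = 1.1369
NF = 10 log₁₀(1.1369) = 0.557 dB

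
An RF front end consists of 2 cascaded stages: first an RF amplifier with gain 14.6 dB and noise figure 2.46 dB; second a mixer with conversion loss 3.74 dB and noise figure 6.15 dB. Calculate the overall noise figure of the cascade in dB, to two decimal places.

2.72 dB

Convert to linear (a loss of L dB is a gain of −L dB): F_i = 10^(NF_i/10), G_i = 10^(G_i,dB/10)
  Stage 1: F_1 = 10^(2.46/10) = 1.762, G_1 = 10^(14.6/10) = 28.84
  Stage 2: F_2 = 10^(6.15/10) = 4.121, G_2 = 10^(−3.74/10) = 0.4227
Friis cascade:
  F = 1.762 + (4.121 − 1)/28.84 = 1.870
NF = 10 log₁₀(1.870) = 2.72 dB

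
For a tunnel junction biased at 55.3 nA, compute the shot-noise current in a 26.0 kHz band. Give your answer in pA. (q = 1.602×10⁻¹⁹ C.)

21.5 pA

I_n = √(2qI·B)
2qI·B = 2 × 1.602×10⁻¹⁹ × 5.53×10⁻⁸ × 2.60×10⁴ = 4.61×10⁻²² A²
I_n = √(4.61×10⁻²²) = 2.15×10⁻¹¹ A = 21.5 pA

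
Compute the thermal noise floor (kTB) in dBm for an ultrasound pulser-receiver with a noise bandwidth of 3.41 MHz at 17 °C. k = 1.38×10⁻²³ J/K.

T = 17 °C + 273.15 = 290.15 K
P_n = kTB = 1.38×10⁻²³ × 290.15 × 3.41×10⁶ = 1.37×10⁻¹⁴ W
In dBm: 10 log₁₀(1.37×10⁻¹⁴ / 10⁻³) = −108.6 dBm

−108.6 dBm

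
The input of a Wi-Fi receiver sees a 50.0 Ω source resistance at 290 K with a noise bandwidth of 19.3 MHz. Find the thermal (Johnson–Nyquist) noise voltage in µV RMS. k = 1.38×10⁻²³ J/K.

V_n = √(4kTRB)
4kTRB = 4 × 1.38×10⁻²³ × 290 × 5.00×10¹ × 1.93×10⁷ = 1.54×10⁻¹¹ V²
V_n = √(1.54×10⁻¹¹) = 3.93×10⁻⁶ V = 3.93 µV

3.93 µV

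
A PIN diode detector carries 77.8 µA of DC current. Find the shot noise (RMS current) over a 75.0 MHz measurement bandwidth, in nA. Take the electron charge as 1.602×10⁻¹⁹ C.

I_n = √(2qI·B)
2qI·B = 2 × 1.602×10⁻¹⁹ × 7.78×10⁻⁵ × 7.50×10⁷ = 1.87×10⁻¹⁵ A²
I_n = √(1.87×10⁻¹⁵) = 4.32×10⁻⁸ A = 43.2 nA

43.2 nA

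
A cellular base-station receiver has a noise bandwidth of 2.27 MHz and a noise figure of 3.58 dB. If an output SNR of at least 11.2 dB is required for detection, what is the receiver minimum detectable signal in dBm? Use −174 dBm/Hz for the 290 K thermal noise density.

Sensitivity = −174 + 10 log₁₀(B) + NF + SNR_min
= −174 + 63.56 + 3.58 + 11.2
= −95.66 dBm → −95.7 dBm

−95.7 dBm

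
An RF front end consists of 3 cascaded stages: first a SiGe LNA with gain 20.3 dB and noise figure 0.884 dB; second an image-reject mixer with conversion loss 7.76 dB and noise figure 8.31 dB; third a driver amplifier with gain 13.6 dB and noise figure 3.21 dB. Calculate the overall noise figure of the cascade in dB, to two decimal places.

1.27 dB

Convert to linear (a loss of L dB is a gain of −L dB): F_i = 10^(NF_i/10), G_i = 10^(G_i,dB/10)
  Stage 1: F_1 = 10^(0.884/10) = 1.226, G_1 = 10^(20.3/10) = 107.2
  Stage 2: F_2 = 10^(8.31/10) = 6.776, G_2 = 10^(−7.76/10) = 0.1675
  Stage 3: F_3 = 10^(3.21/10) = 2.094, G_3 = 10^(13.6/10) = 22.91
Friis cascade:
  F = 1.226 + (6.776 − 1)/107.2 + (2.094 − 1)/17.95 = 1.341
NF = 10 log₁₀(1.341) = 1.27 dB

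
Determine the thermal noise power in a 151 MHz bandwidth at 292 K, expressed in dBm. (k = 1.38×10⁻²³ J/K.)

P_n = kTB = 1.38×10⁻²³ × 292 × 1.51×10⁸ = 6.08×10⁻¹³ W
In dBm: 10 log₁₀(6.08×10⁻¹³ / 10⁻³) = −92.2 dBm

−92.2 dBm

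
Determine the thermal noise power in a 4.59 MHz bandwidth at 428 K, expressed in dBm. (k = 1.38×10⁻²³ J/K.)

P_n = kTB = 1.38×10⁻²³ × 428 × 4.59×10⁶ = 2.71×10⁻¹⁴ W
In dBm: 10 log₁₀(2.71×10⁻¹⁴ / 10⁻³) = −105.7 dBm

−105.7 dBm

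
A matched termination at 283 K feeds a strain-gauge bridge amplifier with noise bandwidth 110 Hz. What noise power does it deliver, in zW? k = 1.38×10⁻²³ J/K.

P_n = kTB = 1.38×10⁻²³ × 283 × 1.10×10² = 4.30×10⁻¹⁹ W = 430 zW

430 zW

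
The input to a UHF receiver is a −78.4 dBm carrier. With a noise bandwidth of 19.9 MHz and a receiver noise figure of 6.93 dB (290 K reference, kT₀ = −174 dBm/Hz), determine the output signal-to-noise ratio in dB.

15.7 dB

Noise floor: N = −174 + 10 log₁₀(B) + NF
10 log₁₀(1.99×10⁷) = 72.99 dB
N = −174 + 72.99 + 6.93 = −94.08 dBm
SNR = P_sig − N = −78.4 − (−94.08) = 15.68 dB → 15.7 dB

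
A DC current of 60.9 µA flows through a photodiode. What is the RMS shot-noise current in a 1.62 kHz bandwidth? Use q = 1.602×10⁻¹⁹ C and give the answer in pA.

178 pA

I_n = √(2qI·B)
2qI·B = 2 × 1.602×10⁻¹⁹ × 6.09×10⁻⁵ × 1.62×10³ = 3.16×10⁻²⁰ A²
I_n = √(3.16×10⁻²⁰) = 1.78×10⁻¹⁰ A = 178 pA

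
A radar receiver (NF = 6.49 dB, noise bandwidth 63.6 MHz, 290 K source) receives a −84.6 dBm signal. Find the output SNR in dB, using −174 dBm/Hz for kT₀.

Noise floor: N = −174 + 10 log₁₀(B) + NF
10 log₁₀(6.36×10⁷) = 78.03 dB
N = −174 + 78.03 + 6.49 = −89.48 dBm
SNR = P_sig − N = −84.6 − (−89.48) = 4.88 dB → 4.9 dB

4.9 dB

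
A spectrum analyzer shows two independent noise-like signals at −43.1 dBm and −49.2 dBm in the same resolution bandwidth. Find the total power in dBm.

−42.1 dBm

Convert to linear, add, convert back:
P₁ = 4.90×10⁻⁸ W, P₂ = 1.20×10⁻⁸ W
P_tot = 6.10×10⁻⁸ W → 10 log₁₀(P_tot / 10⁻³) = −42.1 dBm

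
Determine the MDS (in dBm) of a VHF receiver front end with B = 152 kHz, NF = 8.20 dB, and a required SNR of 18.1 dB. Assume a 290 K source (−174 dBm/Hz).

Sensitivity = −174 + 10 log₁₀(B) + NF + SNR_min
= −174 + 51.82 + 8.20 + 18.1
= −95.88 dBm → −95.9 dBm

−95.9 dBm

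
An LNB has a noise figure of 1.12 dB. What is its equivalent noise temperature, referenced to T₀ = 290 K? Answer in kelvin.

F = 10^(1.12/10) = 1.2942
T_e = (F − 1)·T₀ = (1.2942 − 1) × 290 = 85.3 K

85.3 K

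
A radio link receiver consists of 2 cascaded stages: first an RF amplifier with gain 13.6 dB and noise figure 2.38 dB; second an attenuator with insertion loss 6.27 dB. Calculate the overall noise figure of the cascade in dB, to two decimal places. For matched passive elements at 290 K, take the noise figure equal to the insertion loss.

Convert to linear (a loss of L dB is a gain of −L dB): F_i = 10^(NF_i/10), G_i = 10^(G_i,dB/10)
  Stage 1: F_1 = 10^(2.38/10) = 1.730, G_1 = 10^(13.6/10) = 22.91
  Stage 2: F_2 = 10^(6.27/10) = 4.236, G_2 = 10^(−6.27/10) = 0.2360
Friis cascade:
  F = 1.730 + (4.236 − 1)/22.91 = 1.871
NF = 10 log₁₀(1.871) = 2.72 dB

2.72 dB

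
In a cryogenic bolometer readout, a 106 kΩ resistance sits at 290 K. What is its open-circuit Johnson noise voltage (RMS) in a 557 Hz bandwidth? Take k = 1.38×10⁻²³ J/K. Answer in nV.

V_n = √(4kTRB)
4kTRB = 4 × 1.38×10⁻²³ × 290 × 1.06×10⁵ × 5.57×10² = 9.45×10⁻¹³ V²
V_n = √(9.45×10⁻¹³) = 9.72×10⁻⁷ V = 972 nV

972 nV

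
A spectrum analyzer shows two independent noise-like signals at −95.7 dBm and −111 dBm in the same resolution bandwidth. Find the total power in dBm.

Convert to linear, add, convert back:
P₁ = 2.69×10⁻¹³ W, P₂ = 7.94×10⁻¹⁵ W
P_tot = 2.77×10⁻¹³ W → 10 log₁₀(P_tot / 10⁻³) = −95.6 dBm

−95.6 dBm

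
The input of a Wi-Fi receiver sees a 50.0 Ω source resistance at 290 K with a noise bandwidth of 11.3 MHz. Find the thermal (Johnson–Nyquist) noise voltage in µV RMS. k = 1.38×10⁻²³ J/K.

V_n = √(4kTRB)
4kTRB = 4 × 1.38×10⁻²³ × 290 × 5.00×10¹ × 1.13×10⁷ = 9.04×10⁻¹² V²
V_n = √(9.04×10⁻¹²) = 3.01×10⁻⁶ V = 3.01 µV

3.01 µV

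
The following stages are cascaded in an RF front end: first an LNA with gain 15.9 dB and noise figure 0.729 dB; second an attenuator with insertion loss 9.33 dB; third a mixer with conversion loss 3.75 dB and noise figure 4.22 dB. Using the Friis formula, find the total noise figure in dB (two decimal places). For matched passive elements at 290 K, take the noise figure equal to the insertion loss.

Convert to linear (a loss of L dB is a gain of −L dB): F_i = 10^(NF_i/10), G_i = 10^(G_i,dB/10)
  Stage 1: F_1 = 10^(0.729/10) = 1.183, G_1 = 10^(15.9/10) = 38.90
  Stage 2: F_2 = 10^(9.33/10) = 8.570, G_2 = 10^(−9.33/10) = 0.1167
  Stage 3: F_3 = 10^(4.22/10) = 2.642, G_3 = 10^(−3.75/10) = 0.4217
Friis cascade:
  F = 1.183 + (8.570 − 1)/38.90 + (2.642 − 1)/4.539 = 1.739
NF = 10 log₁₀(1.739) = 2.40 dB

2.40 dB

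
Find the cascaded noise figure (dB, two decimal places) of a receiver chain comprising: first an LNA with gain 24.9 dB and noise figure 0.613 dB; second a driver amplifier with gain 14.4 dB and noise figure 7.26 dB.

0.67 dB

Convert to linear (a loss of L dB is a gain of −L dB): F_i = 10^(NF_i/10), G_i = 10^(G_i,dB/10)
  Stage 1: F_1 = 10^(0.613/10) = 1.152, G_1 = 10^(24.9/10) = 309.0
  Stage 2: F_2 = 10^(7.26/10) = 5.321, G_2 = 10^(14.4/10) = 27.54
Friis cascade:
  F = 1.152 + (5.321 − 1)/309.0 = 1.166
NF = 10 log₁₀(1.166) = 0.67 dB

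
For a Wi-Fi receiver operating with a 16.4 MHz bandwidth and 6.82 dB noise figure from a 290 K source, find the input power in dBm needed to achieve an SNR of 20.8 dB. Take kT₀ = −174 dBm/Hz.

−74.2 dBm

Sensitivity = −174 + 10 log₁₀(B) + NF + SNR_min
= −174 + 72.15 + 6.82 + 20.8
= −74.23 dBm → −74.2 dBm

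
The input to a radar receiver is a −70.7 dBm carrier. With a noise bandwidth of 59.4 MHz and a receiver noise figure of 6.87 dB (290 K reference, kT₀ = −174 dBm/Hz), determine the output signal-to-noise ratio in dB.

18.7 dB

Noise floor: N = −174 + 10 log₁₀(B) + NF
10 log₁₀(5.94×10⁷) = 77.74 dB
N = −174 + 77.74 + 6.87 = −89.39 dBm
SNR = P_sig − N = −70.7 − (−89.39) = 18.69 dB → 18.7 dB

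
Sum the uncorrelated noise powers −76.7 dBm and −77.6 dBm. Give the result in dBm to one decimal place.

Convert to linear, add, convert back:
P₁ = 2.14×10⁻¹¹ W, P₂ = 1.74×10⁻¹¹ W
P_tot = 3.88×10⁻¹¹ W → 10 log₁₀(P_tot / 10⁻³) = −74.1 dBm

−74.1 dBm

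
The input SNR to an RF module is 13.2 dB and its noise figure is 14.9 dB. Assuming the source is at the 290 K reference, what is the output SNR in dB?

By definition F = SNR_in/SNR_out, so in dB: SNR_out = SNR_in − NF
SNR_out = 13.2 − 14.9 = −1.7 dB

−1.7 dB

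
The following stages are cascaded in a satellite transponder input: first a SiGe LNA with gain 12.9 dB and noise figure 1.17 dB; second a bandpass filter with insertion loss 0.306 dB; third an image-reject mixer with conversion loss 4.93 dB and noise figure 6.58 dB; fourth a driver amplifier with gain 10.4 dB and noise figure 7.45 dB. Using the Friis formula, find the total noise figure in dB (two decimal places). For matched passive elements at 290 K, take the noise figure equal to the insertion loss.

3.60 dB

Convert to linear (a loss of L dB is a gain of −L dB): F_i = 10^(NF_i/10), G_i = 10^(G_i,dB/10)
  Stage 1: F_1 = 10^(1.17/10) = 1.309, G_1 = 10^(12.9/10) = 19.50
  Stage 2: F_2 = 10^(0.306/10) = 1.073, G_2 = 10^(−0.306/10) = 0.9320
  Stage 3: F_3 = 10^(6.58/10) = 4.550, G_3 = 10^(−4.93/10) = 0.3214
  Stage 4: F_4 = 10^(7.45/10) = 5.559, G_4 = 10^(10.4/10) = 10.96
Friis cascade:
  F = 1.309 + (1.073 − 1)/19.50 + (4.550 − 1)/18.17 + (5.559 − 1)/5.840 = 2.289
NF = 10 log₁₀(2.289) = 3.60 dB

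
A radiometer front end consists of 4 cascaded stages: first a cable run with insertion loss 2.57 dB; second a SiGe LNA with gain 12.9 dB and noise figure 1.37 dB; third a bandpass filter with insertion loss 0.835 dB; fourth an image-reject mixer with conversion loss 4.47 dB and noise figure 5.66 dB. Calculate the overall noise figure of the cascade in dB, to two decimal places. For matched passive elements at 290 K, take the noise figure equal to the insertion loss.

4.47 dB

Convert to linear (a loss of L dB is a gain of −L dB): F_i = 10^(NF_i/10), G_i = 10^(G_i,dB/10)
  Stage 1: F_1 = 10^(2.57/10) = 1.807, G_1 = 10^(−2.57/10) = 0.5534
  Stage 2: F_2 = 10^(1.37/10) = 1.371, G_2 = 10^(12.9/10) = 19.50
  Stage 3: F_3 = 10^(0.835/10) = 1.212, G_3 = 10^(−0.835/10) = 0.8251
  Stage 4: F_4 = 10^(5.66/10) = 3.681, G_4 = 10^(−4.47/10) = 0.3573
Friis cascade:
  F = 1.807 + (1.371 − 1)/0.5534 + (1.212 − 1)/10.79 + (3.681 − 1)/8.902 = 2.798
NF = 10 log₁₀(2.798) = 4.47 dB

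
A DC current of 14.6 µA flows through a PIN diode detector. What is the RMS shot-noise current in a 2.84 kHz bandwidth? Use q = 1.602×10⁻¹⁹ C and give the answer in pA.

115 pA

I_n = √(2qI·B)
2qI·B = 2 × 1.602×10⁻¹⁹ × 1.46×10⁻⁵ × 2.84×10³ = 1.33×10⁻²⁰ A²
I_n = √(1.33×10⁻²⁰) = 1.15×10⁻¹⁰ A = 115 pA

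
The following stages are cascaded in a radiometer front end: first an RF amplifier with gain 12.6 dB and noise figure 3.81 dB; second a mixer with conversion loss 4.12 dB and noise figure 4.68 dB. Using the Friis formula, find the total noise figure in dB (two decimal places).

4.00 dB

Convert to linear (a loss of L dB is a gain of −L dB): F_i = 10^(NF_i/10), G_i = 10^(G_i,dB/10)
  Stage 1: F_1 = 10^(3.81/10) = 2.404, G_1 = 10^(12.6/10) = 18.20
  Stage 2: F_2 = 10^(4.68/10) = 2.938, G_2 = 10^(−4.12/10) = 0.3873
Friis cascade:
  F = 2.404 + (2.938 − 1)/18.20 = 2.511
NF = 10 log₁₀(2.511) = 4.00 dB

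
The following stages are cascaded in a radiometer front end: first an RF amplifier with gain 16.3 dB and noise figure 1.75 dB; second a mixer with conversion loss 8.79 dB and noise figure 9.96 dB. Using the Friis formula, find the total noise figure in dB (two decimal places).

2.32 dB

Convert to linear (a loss of L dB is a gain of −L dB): F_i = 10^(NF_i/10), G_i = 10^(G_i,dB/10)
  Stage 1: F_1 = 10^(1.75/10) = 1.496, G_1 = 10^(16.3/10) = 42.66
  Stage 2: F_2 = 10^(9.96/10) = 9.908, G_2 = 10^(−8.79/10) = 0.1321
Friis cascade:
  F = 1.496 + (9.908 − 1)/42.66 = 1.705
NF = 10 log₁₀(1.705) = 2.32 dB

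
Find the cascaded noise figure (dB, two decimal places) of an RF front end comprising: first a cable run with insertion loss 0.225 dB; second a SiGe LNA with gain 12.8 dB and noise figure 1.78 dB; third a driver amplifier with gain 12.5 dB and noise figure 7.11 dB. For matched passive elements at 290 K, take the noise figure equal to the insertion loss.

2.59 dB

Convert to linear (a loss of L dB is a gain of −L dB): F_i = 10^(NF_i/10), G_i = 10^(G_i,dB/10)
  Stage 1: F_1 = 10^(0.225/10) = 1.053, G_1 = 10^(−0.225/10) = 0.9495
  Stage 2: F_2 = 10^(1.78/10) = 1.507, G_2 = 10^(12.8/10) = 19.05
  Stage 3: F_3 = 10^(7.11/10) = 5.140, G_3 = 10^(12.5/10) = 17.78
Friis cascade:
  F = 1.053 + (1.507 − 1)/0.9495 + (5.140 − 1)/18.09 = 1.816
NF = 10 log₁₀(1.816) = 2.59 dB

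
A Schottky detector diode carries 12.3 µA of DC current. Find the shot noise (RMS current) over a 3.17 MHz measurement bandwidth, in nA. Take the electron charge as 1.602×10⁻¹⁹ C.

I_n = √(2qI·B)
2qI·B = 2 × 1.602×10⁻¹⁹ × 1.23×10⁻⁵ × 3.17×10⁶ = 1.25×10⁻¹⁷ A²
I_n = √(1.25×10⁻¹⁷) = 3.53×10⁻⁹ A = 3.53 nA

3.53 nA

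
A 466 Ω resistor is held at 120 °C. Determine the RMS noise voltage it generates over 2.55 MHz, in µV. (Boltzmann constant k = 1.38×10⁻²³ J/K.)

T = 120 °C + 273.15 = 393.15 K
V_n = √(4kTRB)
4kTRB = 4 × 1.38×10⁻²³ × 393.15 × 4.66×10² × 2.55×10⁶ = 2.58×10⁻¹¹ V²
V_n = √(2.58×10⁻¹¹) = 5.08×10⁻⁶ V = 5.08 µV

5.08 µV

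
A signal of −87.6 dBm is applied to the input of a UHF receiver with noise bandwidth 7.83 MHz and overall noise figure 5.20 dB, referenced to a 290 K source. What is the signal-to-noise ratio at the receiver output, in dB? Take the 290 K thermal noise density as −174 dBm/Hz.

12.3 dB

Noise floor: N = −174 + 10 log₁₀(B) + NF
10 log₁₀(7.83×10⁶) = 68.94 dB
N = −174 + 68.94 + 5.20 = −99.86 dBm
SNR = P_sig − N = −87.6 − (−99.86) = 12.26 dB → 12.3 dB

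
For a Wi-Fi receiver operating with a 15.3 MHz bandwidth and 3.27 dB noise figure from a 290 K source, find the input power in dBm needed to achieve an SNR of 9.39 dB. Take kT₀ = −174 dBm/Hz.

Sensitivity = −174 + 10 log₁₀(B) + NF + SNR_min
= −174 + 71.85 + 3.27 + 9.39
= −89.49 dBm → −89.5 dBm

−89.5 dBm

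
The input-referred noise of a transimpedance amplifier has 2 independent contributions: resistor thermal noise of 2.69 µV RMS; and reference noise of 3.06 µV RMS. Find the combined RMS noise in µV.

4.07 µV

Uncorrelated sources add in power (mean-square): V_tot = √(ΣV_i²)
V_tot = √[(2.69×10⁻⁶)² + (3.06×10⁻⁶)²] = 4.07×10⁻⁶ V = 4.07 µV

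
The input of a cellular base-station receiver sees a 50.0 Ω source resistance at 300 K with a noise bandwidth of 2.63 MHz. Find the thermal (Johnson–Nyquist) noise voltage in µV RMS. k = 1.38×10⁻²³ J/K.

V_n = √(4kTRB)
4kTRB = 4 × 1.38×10⁻²³ × 300 × 5.00×10¹ × 2.63×10⁶ = 2.18×10⁻¹² V²
V_n = √(2.18×10⁻¹²) = 1.48×10⁻⁶ V = 1.48 µV

1.48 µV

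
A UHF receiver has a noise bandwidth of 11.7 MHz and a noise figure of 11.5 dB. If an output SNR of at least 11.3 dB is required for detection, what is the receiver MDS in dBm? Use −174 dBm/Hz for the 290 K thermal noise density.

Sensitivity = −174 + 10 log₁₀(B) + NF + SNR_min
= −174 + 70.68 + 11.5 + 11.3
= −80.52 dBm → −80.5 dBm

−80.5 dBm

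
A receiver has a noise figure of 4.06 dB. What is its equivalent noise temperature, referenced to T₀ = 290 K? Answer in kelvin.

449 K

F = 10^(4.06/10) = 2.54683
T_e = (F − 1)·T₀ = (2.54683 − 1) × 290 = 449 K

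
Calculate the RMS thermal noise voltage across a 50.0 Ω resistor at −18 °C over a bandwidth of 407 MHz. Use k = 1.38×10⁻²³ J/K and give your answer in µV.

16.9 µV

T = −18 °C + 273.15 = 255.15 K
V_n = √(4kTRB)
4kTRB = 4 × 1.38×10⁻²³ × 255.15 × 5.00×10¹ × 4.07×10⁸ = 2.87×10⁻¹⁰ V²
V_n = √(2.87×10⁻¹⁰) = 1.69×10⁻⁵ V = 16.9 µV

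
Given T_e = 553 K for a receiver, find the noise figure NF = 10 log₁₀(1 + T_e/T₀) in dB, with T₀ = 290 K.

F = 1 + T_e/T₀ = 1 + 553/290 = 2.9069
NF = 10 log₁₀(2.9069) = 4.63 dB

4.63 dB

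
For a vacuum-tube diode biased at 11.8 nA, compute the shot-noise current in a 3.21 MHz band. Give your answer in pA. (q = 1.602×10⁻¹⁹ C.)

110 pA

I_n = √(2qI·B)
2qI·B = 2 × 1.602×10⁻¹⁹ × 1.18×10⁻⁸ × 3.21×10⁶ = 1.21×10⁻²⁰ A²
I_n = √(1.21×10⁻²⁰) = 1.10×10⁻¹⁰ A = 110 pA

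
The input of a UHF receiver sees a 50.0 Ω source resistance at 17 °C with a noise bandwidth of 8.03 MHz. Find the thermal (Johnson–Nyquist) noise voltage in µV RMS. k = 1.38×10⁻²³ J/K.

T = 17 °C + 273.15 = 290.15 K
V_n = √(4kTRB)
4kTRB = 4 × 1.38×10⁻²³ × 290.15 × 5.00×10¹ × 8.03×10⁶ = 6.43×10⁻¹² V²
V_n = √(6.43×10⁻¹²) = 2.54×10⁻⁶ V = 2.54 µV

2.54 µV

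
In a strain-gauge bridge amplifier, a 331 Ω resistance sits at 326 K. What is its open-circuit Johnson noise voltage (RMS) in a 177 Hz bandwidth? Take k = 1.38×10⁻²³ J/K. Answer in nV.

32.5 nV

V_n = √(4kTRB)
4kTRB = 4 × 1.38×10⁻²³ × 326 × 3.31×10² × 1.77×10² = 1.05×10⁻¹⁵ V²
V_n = √(1.05×10⁻¹⁵) = 3.25×10⁻⁸ V = 32.5 nV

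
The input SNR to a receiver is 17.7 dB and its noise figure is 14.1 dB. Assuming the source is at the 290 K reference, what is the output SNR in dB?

By definition F = SNR_in/SNR_out, so in dB: SNR_out = SNR_in − NF
SNR_out = 17.7 − 14.1 = 3.6 dB

3.6 dB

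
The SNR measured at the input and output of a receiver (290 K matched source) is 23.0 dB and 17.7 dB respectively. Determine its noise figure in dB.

NF (dB) = SNR_in(dB) − SNR_out(dB) when the source is at T₀
NF = 23.0 − 17.7 = 5.3 dB

5.3 dB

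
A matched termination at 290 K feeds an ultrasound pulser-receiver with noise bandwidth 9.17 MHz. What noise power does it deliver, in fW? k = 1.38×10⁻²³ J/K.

P_n = kTB = 1.38×10⁻²³ × 290 × 9.17×10⁶ = 3.67×10⁻¹⁴ W = 36.7 fW

36.7 fW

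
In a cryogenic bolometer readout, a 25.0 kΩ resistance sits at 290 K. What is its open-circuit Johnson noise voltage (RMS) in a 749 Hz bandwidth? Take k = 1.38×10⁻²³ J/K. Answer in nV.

V_n = √(4kTRB)
4kTRB = 4 × 1.38×10⁻²³ × 290 × 2.50×10⁴ × 7.49×10² = 3.00×10⁻¹³ V²
V_n = √(3.00×10⁻¹³) = 5.47×10⁻⁷ V = 547 nV

547 nV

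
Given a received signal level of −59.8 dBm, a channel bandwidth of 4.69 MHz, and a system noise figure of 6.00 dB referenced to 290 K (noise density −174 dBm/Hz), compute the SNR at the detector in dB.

41.5 dB

Noise floor: N = −174 + 10 log₁₀(B) + NF
10 log₁₀(4.69×10⁶) = 66.71 dB
N = −174 + 66.71 + 6.00 = −101.29 dBm
SNR = P_sig − N = −59.8 − (−101.29) = 41.49 dB → 41.5 dB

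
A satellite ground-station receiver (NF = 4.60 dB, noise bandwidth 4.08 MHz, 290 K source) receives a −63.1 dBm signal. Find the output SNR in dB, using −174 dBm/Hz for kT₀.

40.2 dB

Noise floor: N = −174 + 10 log₁₀(B) + NF
10 log₁₀(4.08×10⁶) = 66.11 dB
N = −174 + 66.11 + 4.60 = −103.29 dBm
SNR = P_sig − N = −63.1 − (−103.29) = 40.19 dB → 40.2 dB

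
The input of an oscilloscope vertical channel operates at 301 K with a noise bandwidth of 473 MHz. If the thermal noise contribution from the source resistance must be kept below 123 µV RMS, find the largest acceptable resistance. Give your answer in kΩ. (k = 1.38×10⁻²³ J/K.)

1.93 kΩ

Johnson–Nyquist: V_n = √(4kTRB) ⇒ R = V_n² / (4kTB)
4kTB = 4 × 1.38×10⁻²³ × 301 × 4.73×10⁸ = 7.86×10⁻¹²
R = (1.23×10⁻⁴)² / 7.86×10⁻¹² = 1.93×10³ Ω = 1.93 kΩ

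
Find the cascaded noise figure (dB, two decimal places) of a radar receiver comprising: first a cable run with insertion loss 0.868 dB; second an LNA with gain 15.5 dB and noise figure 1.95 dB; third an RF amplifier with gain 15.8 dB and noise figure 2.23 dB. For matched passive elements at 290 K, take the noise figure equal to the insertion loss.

Convert to linear (a loss of L dB is a gain of −L dB): F_i = 10^(NF_i/10), G_i = 10^(G_i,dB/10)
  Stage 1: F_1 = 10^(0.868/10) = 1.221, G_1 = 10^(−0.868/10) = 0.8188
  Stage 2: F_2 = 10^(1.95/10) = 1.567, G_2 = 10^(15.5/10) = 35.48
  Stage 3: F_3 = 10^(2.23/10) = 1.671, G_3 = 10^(15.8/10) = 38.02
Friis cascade:
  F = 1.221 + (1.567 − 1)/0.8188 + (1.671 − 1)/29.05 = 1.936
NF = 10 log₁₀(1.936) = 2.87 dB

2.87 dB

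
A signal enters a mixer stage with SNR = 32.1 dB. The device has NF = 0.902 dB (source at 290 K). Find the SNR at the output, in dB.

31.198 dB

By definition F = SNR_in/SNR_out, so in dB: SNR_out = SNR_in − NF
SNR_out = 32.1 − 0.902 = 31.198 dB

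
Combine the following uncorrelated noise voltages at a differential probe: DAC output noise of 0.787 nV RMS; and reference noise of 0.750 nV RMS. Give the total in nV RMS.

Uncorrelated sources add in power (mean-square): V_tot = √(ΣV_i²)
V_tot = √[(7.87×10⁻¹⁰)² + (7.50×10⁻¹⁰)²] = 1.09×10⁻⁹ V = 1.09 nV

1.09 nV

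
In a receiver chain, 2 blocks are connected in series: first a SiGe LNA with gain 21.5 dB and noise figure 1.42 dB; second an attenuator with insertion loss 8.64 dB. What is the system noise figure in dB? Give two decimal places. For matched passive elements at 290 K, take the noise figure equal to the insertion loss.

1.56 dB

Convert to linear (a loss of L dB is a gain of −L dB): F_i = 10^(NF_i/10), G_i = 10^(G_i,dB/10)
  Stage 1: F_1 = 10^(1.42/10) = 1.387, G_1 = 10^(21.5/10) = 141.3
  Stage 2: F_2 = 10^(8.64/10) = 7.311, G_2 = 10^(−8.64/10) = 0.1368
Friis cascade:
  F = 1.387 + (7.311 − 1)/141.3 = 1.431
NF = 10 log₁₀(1.431) = 1.56 dB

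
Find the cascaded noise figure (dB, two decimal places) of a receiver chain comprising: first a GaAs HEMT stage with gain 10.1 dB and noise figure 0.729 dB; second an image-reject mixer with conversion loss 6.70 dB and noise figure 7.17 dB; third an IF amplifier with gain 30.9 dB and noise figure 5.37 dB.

4.33 dB

Convert to linear (a loss of L dB is a gain of −L dB): F_i = 10^(NF_i/10), G_i = 10^(G_i,dB/10)
  Stage 1: F_1 = 10^(0.729/10) = 1.183, G_1 = 10^(10.1/10) = 10.23
  Stage 2: F_2 = 10^(7.17/10) = 5.212, G_2 = 10^(−6.70/10) = 0.2138
  Stage 3: F_3 = 10^(5.37/10) = 3.443, G_3 = 10^(30.9/10) = 1230
Friis cascade:
  F = 1.183 + (5.212 − 1)/10.23 + (3.443 − 1)/2.188 = 2.711
NF = 10 log₁₀(2.711) = 4.33 dB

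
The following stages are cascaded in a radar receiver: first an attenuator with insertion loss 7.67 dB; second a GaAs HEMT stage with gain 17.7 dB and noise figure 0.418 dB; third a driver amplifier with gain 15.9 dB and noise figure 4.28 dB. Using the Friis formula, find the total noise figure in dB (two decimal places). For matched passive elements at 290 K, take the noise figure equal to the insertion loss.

Convert to linear (a loss of L dB is a gain of −L dB): F_i = 10^(NF_i/10), G_i = 10^(G_i,dB/10)
  Stage 1: F_1 = 10^(7.67/10) = 5.848, G_1 = 10^(−7.67/10) = 0.1710
  Stage 2: F_2 = 10^(0.418/10) = 1.101, G_2 = 10^(17.7/10) = 58.88
  Stage 3: F_3 = 10^(4.28/10) = 2.679, G_3 = 10^(15.9/10) = 38.90
Friis cascade:
  F = 5.848 + (1.101 − 1)/0.1710 + (2.679 − 1)/10.07 = 6.605
NF = 10 log₁₀(6.605) = 8.20 dB

8.20 dB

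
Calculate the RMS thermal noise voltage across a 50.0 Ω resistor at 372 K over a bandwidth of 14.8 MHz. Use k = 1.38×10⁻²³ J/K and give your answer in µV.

3.90 µV

V_n = √(4kTRB)
4kTRB = 4 × 1.38×10⁻²³ × 372 × 5.00×10¹ × 1.48×10⁷ = 1.52×10⁻¹¹ V²
V_n = √(1.52×10⁻¹¹) = 3.90×10⁻⁶ V = 3.90 µV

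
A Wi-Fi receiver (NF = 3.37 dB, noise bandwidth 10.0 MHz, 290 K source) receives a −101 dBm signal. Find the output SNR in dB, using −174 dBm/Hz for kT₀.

−0.4 dB

Noise floor: N = −174 + 10 log₁₀(B) + NF
10 log₁₀(1.00×10⁷) = 70 dB
N = −174 + 70 + 3.37 = −100.63 dBm
SNR = P_sig − N = −101 − (−100.63) = −0.37 dB → −0.4 dB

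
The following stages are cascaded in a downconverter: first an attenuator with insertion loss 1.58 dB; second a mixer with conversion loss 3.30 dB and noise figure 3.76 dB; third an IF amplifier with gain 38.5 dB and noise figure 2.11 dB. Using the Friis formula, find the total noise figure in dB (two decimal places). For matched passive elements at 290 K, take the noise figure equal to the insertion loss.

Convert to linear (a loss of L dB is a gain of −L dB): F_i = 10^(NF_i/10), G_i = 10^(G_i,dB/10)
  Stage 1: F_1 = 10^(1.58/10) = 1.439, G_1 = 10^(−1.58/10) = 0.6950
  Stage 2: F_2 = 10^(3.76/10) = 2.377, G_2 = 10^(−3.30/10) = 0.4677
  Stage 3: F_3 = 10^(2.11/10) = 1.626, G_3 = 10^(38.5/10) = 7079
Friis cascade:
  F = 1.439 + (2.377 − 1)/0.6950 + (1.626 − 1)/0.3251 = 5.344
NF = 10 log₁₀(5.344) = 7.28 dB

7.28 dB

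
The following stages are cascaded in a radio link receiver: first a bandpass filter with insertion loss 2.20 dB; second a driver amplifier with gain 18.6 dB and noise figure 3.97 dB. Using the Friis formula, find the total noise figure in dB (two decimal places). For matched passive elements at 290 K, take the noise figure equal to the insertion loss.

6.17 dB

Convert to linear (a loss of L dB is a gain of −L dB): F_i = 10^(NF_i/10), G_i = 10^(G_i,dB/10)
  Stage 1: F_1 = 10^(2.20/10) = 1.660, G_1 = 10^(−2.20/10) = 0.6026
  Stage 2: F_2 = 10^(3.97/10) = 2.495, G_2 = 10^(18.6/10) = 72.44
Friis cascade:
  F = 1.660 + (2.495 − 1)/0.6026 = 4.140
NF = 10 log₁₀(4.140) = 6.17 dB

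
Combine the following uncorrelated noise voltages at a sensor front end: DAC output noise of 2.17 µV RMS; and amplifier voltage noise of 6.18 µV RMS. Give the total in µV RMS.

6.55 µV

Uncorrelated sources add in power (mean-square): V_tot = √(ΣV_i²)
V_tot = √[(2.17×10⁻⁶)² + (6.18×10⁻⁶)²] = 6.55×10⁻⁶ V = 6.55 µV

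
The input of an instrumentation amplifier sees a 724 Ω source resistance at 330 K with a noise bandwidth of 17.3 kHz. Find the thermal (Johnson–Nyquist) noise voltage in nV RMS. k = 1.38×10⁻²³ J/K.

478 nV

V_n = √(4kTRB)
4kTRB = 4 × 1.38×10⁻²³ × 330 × 7.24×10² × 1.73×10⁴ = 2.28×10⁻¹³ V²
V_n = √(2.28×10⁻¹³) = 4.78×10⁻⁷ V = 478 nV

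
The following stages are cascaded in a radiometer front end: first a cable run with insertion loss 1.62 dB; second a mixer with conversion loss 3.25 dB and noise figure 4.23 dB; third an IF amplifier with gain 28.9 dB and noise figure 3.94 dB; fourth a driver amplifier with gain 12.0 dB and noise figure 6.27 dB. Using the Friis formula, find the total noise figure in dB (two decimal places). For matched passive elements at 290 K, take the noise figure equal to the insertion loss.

9.24 dB

Convert to linear (a loss of L dB is a gain of −L dB): F_i = 10^(NF_i/10), G_i = 10^(G_i,dB/10)
  Stage 1: F_1 = 10^(1.62/10) = 1.452, G_1 = 10^(−1.62/10) = 0.6887
  Stage 2: F_2 = 10^(4.23/10) = 2.649, G_2 = 10^(−3.25/10) = 0.4732
  Stage 3: F_3 = 10^(3.94/10) = 2.477, G_3 = 10^(28.9/10) = 776.2
  Stage 4: F_4 = 10^(6.27/10) = 4.236, G_4 = 10^(12.0/10) = 15.85
Friis cascade:
  F = 1.452 + (2.649 − 1)/0.6887 + (2.477 − 1)/0.3258 + (4.236 − 1)/252.9 = 8.393
NF = 10 log₁₀(8.393) = 9.24 dB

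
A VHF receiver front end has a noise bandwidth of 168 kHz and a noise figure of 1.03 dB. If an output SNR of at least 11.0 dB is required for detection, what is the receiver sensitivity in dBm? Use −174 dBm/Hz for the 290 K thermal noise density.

Sensitivity = −174 + 10 log₁₀(B) + NF + SNR_min
= −174 + 52.25 + 1.03 + 11.0
= −109.72 dBm → −109.7 dBm

−109.7 dBm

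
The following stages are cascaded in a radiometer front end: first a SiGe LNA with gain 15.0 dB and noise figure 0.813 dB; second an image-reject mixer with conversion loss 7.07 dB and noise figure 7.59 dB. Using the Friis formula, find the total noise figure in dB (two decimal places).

Convert to linear (a loss of L dB is a gain of −L dB): F_i = 10^(NF_i/10), G_i = 10^(G_i,dB/10)
  Stage 1: F_1 = 10^(0.813/10) = 1.206, G_1 = 10^(15.0/10) = 31.62
  Stage 2: F_2 = 10^(7.59/10) = 5.741, G_2 = 10^(−7.07/10) = 0.1963
Friis cascade:
  F = 1.206 + (5.741 − 1)/31.62 = 1.356
NF = 10 log₁₀(1.356) = 1.32 dB

1.32 dB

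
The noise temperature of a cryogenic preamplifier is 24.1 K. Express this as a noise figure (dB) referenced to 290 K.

F = 1 + T_e/T₀ = 1 + 24.1/290 = 1.0831
NF = 10 log₁₀(1.0831) = 0.347 dB

0.347 dB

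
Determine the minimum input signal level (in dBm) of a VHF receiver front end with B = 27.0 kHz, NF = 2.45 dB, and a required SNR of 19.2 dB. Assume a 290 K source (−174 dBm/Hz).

−108.0 dBm

Sensitivity = −174 + 10 log₁₀(B) + NF + SNR_min
= −174 + 44.31 + 2.45 + 19.2
= −108.04 dBm → −108.0 dBm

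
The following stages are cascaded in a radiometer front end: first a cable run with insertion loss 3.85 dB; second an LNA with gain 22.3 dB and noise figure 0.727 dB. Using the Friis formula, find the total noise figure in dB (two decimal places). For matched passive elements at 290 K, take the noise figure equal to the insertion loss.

4.58 dB

Convert to linear (a loss of L dB is a gain of −L dB): F_i = 10^(NF_i/10), G_i = 10^(G_i,dB/10)
  Stage 1: F_1 = 10^(3.85/10) = 2.427, G_1 = 10^(−3.85/10) = 0.4121
  Stage 2: F_2 = 10^(0.727/10) = 1.182, G_2 = 10^(22.3/10) = 169.8
Friis cascade:
  F = 2.427 + (1.182 − 1)/0.4121 = 2.869
NF = 10 log₁₀(2.869) = 4.58 dB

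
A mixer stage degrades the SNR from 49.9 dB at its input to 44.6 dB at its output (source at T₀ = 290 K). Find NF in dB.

NF (dB) = SNR_in(dB) − SNR_out(dB) when the source is at T₀
NF = 49.9 − 44.6 = 5.3 dB

5.3 dB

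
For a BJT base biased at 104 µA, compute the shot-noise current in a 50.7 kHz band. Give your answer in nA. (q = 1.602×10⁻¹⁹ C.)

1.30 nA

I_n = √(2qI·B)
2qI·B = 2 × 1.602×10⁻¹⁹ × 1.04×10⁻⁴ × 5.07×10⁴ = 1.69×10⁻¹⁸ A²
I_n = √(1.69×10⁻¹⁸) = 1.30×10⁻⁹ A = 1.30 nA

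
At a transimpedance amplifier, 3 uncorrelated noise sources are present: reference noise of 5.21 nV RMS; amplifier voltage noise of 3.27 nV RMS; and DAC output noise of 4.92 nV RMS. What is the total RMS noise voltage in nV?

7.88 nV

Uncorrelated sources add in power (mean-square): V_tot = √(ΣV_i²)
V_tot = √[(5.21×10⁻⁹)² + (3.27×10⁻⁹)² + (4.92×10⁻⁹)²] = 7.88×10⁻⁹ V = 7.88 nV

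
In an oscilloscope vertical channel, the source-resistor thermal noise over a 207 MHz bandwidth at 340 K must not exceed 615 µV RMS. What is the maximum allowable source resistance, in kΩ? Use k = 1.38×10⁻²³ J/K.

Johnson–Nyquist: V_n = √(4kTRB) ⇒ R = V_n² / (4kTB)
4kTB = 4 × 1.38×10⁻²³ × 340 × 2.07×10⁸ = 3.88×10⁻¹²
R = (6.15×10⁻⁴)² / 3.88×10⁻¹² = 9.74×10⁴ Ω = 97.4 kΩ

97.4 kΩ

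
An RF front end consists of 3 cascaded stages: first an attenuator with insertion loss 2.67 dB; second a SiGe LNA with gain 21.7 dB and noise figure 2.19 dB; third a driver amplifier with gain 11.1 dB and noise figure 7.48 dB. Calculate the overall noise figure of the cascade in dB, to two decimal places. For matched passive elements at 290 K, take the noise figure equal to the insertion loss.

Convert to linear (a loss of L dB is a gain of −L dB): F_i = 10^(NF_i/10), G_i = 10^(G_i,dB/10)
  Stage 1: F_1 = 10^(2.67/10) = 1.849, G_1 = 10^(−2.67/10) = 0.5408
  Stage 2: F_2 = 10^(2.19/10) = 1.656, G_2 = 10^(21.7/10) = 147.9
  Stage 3: F_3 = 10^(7.48/10) = 5.598, G_3 = 10^(11.1/10) = 12.88
Friis cascade:
  F = 1.849 + (1.656 − 1)/0.5408 + (5.598 − 1)/79.98 = 3.119
NF = 10 log₁₀(3.119) = 4.94 dB

4.94 dB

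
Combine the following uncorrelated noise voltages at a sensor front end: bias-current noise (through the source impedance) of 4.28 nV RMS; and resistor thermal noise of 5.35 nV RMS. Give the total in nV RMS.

Uncorrelated sources add in power (mean-square): V_tot = √(ΣV_i²)
V_tot = √[(4.28×10⁻⁹)² + (5.35×10⁻⁹)²] = 6.85×10⁻⁹ V = 6.85 nV

6.85 nV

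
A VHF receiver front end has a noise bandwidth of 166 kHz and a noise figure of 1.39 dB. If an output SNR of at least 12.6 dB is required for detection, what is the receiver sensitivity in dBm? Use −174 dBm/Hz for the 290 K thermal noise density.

−107.8 dBm

Sensitivity = −174 + 10 log₁₀(B) + NF + SNR_min
= −174 + 52.2 + 1.39 + 12.6
= −107.81 dBm → −107.8 dBm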